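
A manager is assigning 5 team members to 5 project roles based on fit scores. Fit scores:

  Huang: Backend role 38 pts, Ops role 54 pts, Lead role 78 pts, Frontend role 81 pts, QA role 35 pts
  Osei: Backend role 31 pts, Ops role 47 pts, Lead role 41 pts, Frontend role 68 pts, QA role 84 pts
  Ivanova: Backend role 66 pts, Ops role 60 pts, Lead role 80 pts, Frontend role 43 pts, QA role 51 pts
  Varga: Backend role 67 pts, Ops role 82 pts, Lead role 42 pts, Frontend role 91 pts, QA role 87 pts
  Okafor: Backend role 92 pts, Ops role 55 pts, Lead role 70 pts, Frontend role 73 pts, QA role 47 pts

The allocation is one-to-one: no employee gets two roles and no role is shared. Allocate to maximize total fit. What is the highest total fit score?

Maximum total: 419 pts

Optimal: Huang→Frontend role (81 pts), Osei→QA role (84 pts), Ivanova→Lead role (80 pts), Varga→Ops role (82 pts), Okafor→Backend role (92 pts) — total 81+84+80+82+92 = 419 pts.
Max-entry greedy (repeatedly take the single best remaining cell) gives 401 pts, worse by 18.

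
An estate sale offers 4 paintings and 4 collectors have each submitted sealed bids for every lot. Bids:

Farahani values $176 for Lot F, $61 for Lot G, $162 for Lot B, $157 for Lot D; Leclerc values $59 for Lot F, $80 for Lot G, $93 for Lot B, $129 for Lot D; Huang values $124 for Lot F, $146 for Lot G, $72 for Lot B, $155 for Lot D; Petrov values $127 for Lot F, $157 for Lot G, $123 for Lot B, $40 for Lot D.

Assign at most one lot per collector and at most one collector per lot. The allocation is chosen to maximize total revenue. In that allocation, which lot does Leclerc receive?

Leclerc receives Lot B.

This is a one-to-one assignment (maximum-weight bipartite matching).
Optimal: Farahani→Lot F ($176), Leclerc→Lot B ($93), Huang→Lot D ($155), Petrov→Lot G ($157) — total 176+93+155+157 = $581.
Next-best assignment: Farahani→Lot F, Leclerc→Lot D, Huang→Lot G, Petrov→Lot B = $574.
Checked against all permutations: $581 is optimal.
Leclerc's own top lot is Lot D ($129), but forcing Leclerc→Lot D and reassigning the rest optimally gives only $574 — worse by 7.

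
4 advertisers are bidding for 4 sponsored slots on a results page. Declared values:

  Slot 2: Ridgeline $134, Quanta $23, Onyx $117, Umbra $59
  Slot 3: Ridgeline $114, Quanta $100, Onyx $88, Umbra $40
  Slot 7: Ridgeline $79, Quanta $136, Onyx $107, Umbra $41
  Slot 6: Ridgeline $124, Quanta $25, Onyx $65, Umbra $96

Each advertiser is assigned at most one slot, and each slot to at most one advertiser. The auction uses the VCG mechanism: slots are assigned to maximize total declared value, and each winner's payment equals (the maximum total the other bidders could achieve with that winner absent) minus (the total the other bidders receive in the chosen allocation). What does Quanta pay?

Quanta pays $10.

Efficient allocation: Ridgeline→Slot 3 ($114), Quanta→Slot 7 ($136), Onyx→Slot 2 ($117), Umbra→Slot 6 ($96); total welfare W = $463.
Quanta receives Slot 7 at value $136, so the others get W − 136 = $327.
Without Quanta: best allocation of the remaining 3 bidders over all 4 slots is Ridgeline→Slot 2 ($134), Onyx→Slot 7 ($107), Umbra→Slot 6 ($96), total $337.
VCG payment = (others' best without Quanta) − (others' welfare with Quanta) = 337 − 327 = $10.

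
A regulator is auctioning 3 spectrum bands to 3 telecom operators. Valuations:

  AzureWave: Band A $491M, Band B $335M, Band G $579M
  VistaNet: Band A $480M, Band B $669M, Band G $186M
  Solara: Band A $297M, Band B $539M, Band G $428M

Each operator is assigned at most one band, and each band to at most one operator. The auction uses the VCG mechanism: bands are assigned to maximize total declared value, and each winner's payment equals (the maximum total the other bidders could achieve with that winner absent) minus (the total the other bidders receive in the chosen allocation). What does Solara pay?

Solara pays $189M.

Efficient allocation: AzureWave→Band G ($579M), VistaNet→Band A ($480M), Solara→Band B ($539M); total welfare W = $1598M.
Solara receives Band B at value $539M, so the others get W − 539 = $1059M.
Without Solara: best allocation of the remaining 2 bidders over all 3 bands is AzureWave→Band G ($579M), VistaNet→Band B ($669M), total $1248M.
VCG payment = (others' best without Solara) − (others' welfare with Solara) = 1248 − 1059 = $189M.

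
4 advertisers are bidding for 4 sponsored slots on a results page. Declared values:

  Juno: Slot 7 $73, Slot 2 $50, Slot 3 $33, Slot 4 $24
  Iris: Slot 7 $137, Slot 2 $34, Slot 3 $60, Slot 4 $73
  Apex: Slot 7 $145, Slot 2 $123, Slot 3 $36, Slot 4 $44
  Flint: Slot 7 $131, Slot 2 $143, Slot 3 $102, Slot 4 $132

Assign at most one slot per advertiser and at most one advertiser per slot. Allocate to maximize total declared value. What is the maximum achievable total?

Maximum total: $425

Treat this as an assignment problem: match each advertiser to one slot.
Optimal: Juno→Slot 3 ($33), Iris→Slot 7 ($137), Apex→Slot 2 ($123), Flint→Slot 4 ($132) — total 33+137+123+132 = $425.
Column-greedy (each slot in turn goes to its best remaining advertiser) gives $372, worse by 53.
Next-best assignment: Juno→Slot 3, Iris→Slot 4, Apex→Slot 7, Flint→Slot 2 = $394.
No other one-to-one assignment exceeds $425.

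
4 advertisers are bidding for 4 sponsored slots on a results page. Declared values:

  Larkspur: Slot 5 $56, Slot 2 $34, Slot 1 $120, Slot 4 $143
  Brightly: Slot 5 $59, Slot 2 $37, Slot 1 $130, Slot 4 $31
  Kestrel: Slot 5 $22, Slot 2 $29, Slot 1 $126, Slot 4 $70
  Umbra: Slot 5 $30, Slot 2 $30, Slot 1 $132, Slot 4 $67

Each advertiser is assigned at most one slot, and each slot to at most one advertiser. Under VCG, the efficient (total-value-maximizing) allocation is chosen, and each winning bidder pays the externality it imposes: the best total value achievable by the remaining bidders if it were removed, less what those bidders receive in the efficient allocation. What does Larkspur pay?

Efficient allocation: Larkspur→Slot 4 ($143), Brightly→Slot 5 ($59), Kestrel→Slot 2 ($29), Umbra→Slot 1 ($132); total welfare W = $363.
Larkspur receives Slot 4 at value $143, so the others get W − 143 = $220.
Without Larkspur: best allocation of the remaining 3 bidders over all 4 slots is Brightly→Slot 5 ($59), Kestrel→Slot 4 ($70), Umbra→Slot 1 ($132), total $261.
VCG payment = (others' best without Larkspur) − (others' welfare with Larkspur) = 261 − 220 = $41.

Larkspur pays $41.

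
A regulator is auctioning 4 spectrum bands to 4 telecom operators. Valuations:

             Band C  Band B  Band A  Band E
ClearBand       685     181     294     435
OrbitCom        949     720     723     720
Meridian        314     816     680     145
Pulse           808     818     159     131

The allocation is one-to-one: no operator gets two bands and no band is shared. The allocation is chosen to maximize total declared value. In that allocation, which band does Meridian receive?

Treat this as an assignment problem: match each operator to one band.
Optimal: ClearBand→Band C ($685M), OrbitCom→Band E ($720M), Meridian→Band A ($680M), Pulse→Band B ($818M) — total 685+720+680+818 = $2903M.
Next-best assignment: ClearBand→Band E, OrbitCom→Band C, Meridian→Band A, Pulse→Band B = $2882M.
Swapping OrbitCom↔Meridian (OrbitCom→Band A $723M, Meridian→Band E $145M) loses 532.
Meridian's own top band is Band B ($816M), but forcing Meridian→Band B and reassigning the rest optimally gives only $2782M — worse by 121.

Meridian receives Band A.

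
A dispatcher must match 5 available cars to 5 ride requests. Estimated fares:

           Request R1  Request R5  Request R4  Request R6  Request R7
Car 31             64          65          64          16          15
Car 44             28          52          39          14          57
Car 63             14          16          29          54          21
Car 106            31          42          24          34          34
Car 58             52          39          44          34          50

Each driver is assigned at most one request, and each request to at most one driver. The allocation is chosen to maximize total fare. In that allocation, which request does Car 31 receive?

Optimal: Car 31→Request R4 ($64), Car 44→Request R7 ($57), Car 63→Request R6 ($54), Car 106→Request R5 ($42), Car 58→Request R1 ($52) — total 64+57+54+42+52 = $269.
Row-greedy (each driver in turn takes its best remaining request) gives $251, worse by 18.
Checked against all permutations: $269 is optimal.
Car 31's own top request is Request R5 ($65), but forcing Car 31→Request R5 and reassigning the rest optimally gives only $252 — worse by 17.

Car 31 receives Request R4.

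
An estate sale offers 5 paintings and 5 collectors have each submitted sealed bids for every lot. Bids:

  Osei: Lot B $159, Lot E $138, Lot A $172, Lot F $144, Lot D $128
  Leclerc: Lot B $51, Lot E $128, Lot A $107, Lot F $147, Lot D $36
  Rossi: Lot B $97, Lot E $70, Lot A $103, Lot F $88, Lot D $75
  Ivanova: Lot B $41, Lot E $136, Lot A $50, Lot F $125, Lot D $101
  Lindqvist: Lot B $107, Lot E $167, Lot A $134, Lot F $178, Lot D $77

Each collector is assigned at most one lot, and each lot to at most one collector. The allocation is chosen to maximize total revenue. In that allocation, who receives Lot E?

Optimal: Osei→Lot A ($172), Leclerc→Lot F ($147), Rossi→Lot B ($97), Ivanova→Lot D ($101), Lindqvist→Lot E ($167) — total 172+147+97+101+167 = $684.
Column-greedy (each lot in turn goes to its best remaining collector) gives $633, worse by 51.
Swapping Ivanova↔Rossi (Ivanova→Lot B $41, Rossi→Lot D $75) loses 82.
Lindqvist's own top lot is Lot F ($178), but forcing Lindqvist→Lot F and reassigning the rest optimally gives only $676 — worse by 8.

Lindqvist receives Lot E.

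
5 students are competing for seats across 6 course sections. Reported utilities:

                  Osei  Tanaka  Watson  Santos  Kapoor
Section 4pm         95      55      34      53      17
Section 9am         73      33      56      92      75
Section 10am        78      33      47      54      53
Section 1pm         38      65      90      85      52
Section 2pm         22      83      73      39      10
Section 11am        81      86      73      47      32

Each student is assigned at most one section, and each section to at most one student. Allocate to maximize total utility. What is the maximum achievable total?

Treat this as an assignment problem: match each student to one section.
Optimal: Osei→Section 4pm (95 points), Tanaka→Section 11am (86 points), Watson→Section 1pm (90 points), Santos→Section 9am (92 points), Kapoor→Section 10am (53 points) — total 95+86+90+92+53 = 416 points.
Column-greedy (each section in turn goes to its best remaining student) gives 413 points, worse by 3.
Next-best assignment: Osei→Section 4pm, Tanaka→Section 11am, Watson→Section 2pm, Santos→Section 1pm, Kapoor→Section 9am = 414 points.
No other one-to-one assignment exceeds 416 points.

Max total: 416 points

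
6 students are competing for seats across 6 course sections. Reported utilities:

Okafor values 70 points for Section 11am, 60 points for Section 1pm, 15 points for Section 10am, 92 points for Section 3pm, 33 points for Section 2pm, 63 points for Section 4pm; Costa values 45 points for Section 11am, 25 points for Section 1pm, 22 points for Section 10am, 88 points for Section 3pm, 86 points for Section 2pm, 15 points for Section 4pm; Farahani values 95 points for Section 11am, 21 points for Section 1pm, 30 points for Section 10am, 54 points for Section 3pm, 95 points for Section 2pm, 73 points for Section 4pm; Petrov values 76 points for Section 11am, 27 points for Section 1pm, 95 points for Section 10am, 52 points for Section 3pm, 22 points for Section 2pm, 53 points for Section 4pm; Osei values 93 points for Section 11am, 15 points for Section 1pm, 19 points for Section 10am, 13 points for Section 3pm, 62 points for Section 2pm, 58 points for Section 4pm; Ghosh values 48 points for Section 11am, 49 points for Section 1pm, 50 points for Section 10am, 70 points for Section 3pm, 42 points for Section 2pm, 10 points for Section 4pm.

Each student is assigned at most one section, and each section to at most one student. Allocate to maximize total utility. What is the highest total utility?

Maximum total: 488 points

Optimal: Okafor→Section 3pm (92 points), Costa→Section 2pm (86 points), Farahani→Section 4pm (73 points), Petrov→Section 10am (95 points), Osei→Section 11am (93 points), Ghosh→Section 1pm (49 points) — total 92+86+73+95+93+49 = 488 points.
Column-greedy (each section in turn goes to its best remaining student) gives 410 points, worse by 78.
Swapping Ghosh↔Osei (Ghosh→Section 11am 48 points, Osei→Section 1pm 15 points) loses 79.
No other one-to-one assignment exceeds 488 points.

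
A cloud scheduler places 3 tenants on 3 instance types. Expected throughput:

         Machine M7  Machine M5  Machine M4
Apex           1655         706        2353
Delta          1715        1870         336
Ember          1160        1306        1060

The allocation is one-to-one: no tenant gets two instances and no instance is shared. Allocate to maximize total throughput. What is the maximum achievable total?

Max total: 5383 ops/s

Optimal: Apex→Machine M4 (2353 ops/s), Delta→Machine M5 (1870 ops/s), Ember→Machine M7 (1160 ops/s) — total 2353+1870+1160 = 5383 ops/s.
Swapping Apex↔Delta (Apex→Machine M5 706 ops/s, Delta→Machine M4 336 ops/s) loses 3181.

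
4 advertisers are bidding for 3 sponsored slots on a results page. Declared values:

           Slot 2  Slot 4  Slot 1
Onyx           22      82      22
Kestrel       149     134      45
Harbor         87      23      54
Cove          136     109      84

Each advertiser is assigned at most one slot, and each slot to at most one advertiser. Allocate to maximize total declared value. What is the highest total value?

Optimal: Cove→Slot 2 ($136), Kestrel→Slot 4 ($134), Harbor→Slot 1 ($54) — total 136+134+54 = $324.

Maximum total: $324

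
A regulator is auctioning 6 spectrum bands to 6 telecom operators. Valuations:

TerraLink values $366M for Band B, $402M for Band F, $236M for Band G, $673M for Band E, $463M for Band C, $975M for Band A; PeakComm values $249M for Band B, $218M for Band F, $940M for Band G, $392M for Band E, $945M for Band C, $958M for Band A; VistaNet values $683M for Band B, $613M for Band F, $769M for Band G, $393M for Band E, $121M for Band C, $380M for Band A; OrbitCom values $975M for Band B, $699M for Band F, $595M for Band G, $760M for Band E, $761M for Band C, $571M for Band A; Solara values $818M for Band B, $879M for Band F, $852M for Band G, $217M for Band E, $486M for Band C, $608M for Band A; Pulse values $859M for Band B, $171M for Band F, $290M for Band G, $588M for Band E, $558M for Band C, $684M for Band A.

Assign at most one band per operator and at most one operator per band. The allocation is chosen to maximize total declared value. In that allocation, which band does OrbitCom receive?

Optimal: TerraLink→Band A ($975M), PeakComm→Band C ($945M), VistaNet→Band G ($769M), OrbitCom→Band E ($760M), Solara→Band F ($879M), Pulse→Band B ($859M) — total 975+945+769+760+879+859 = $5187M.
Row-greedy (each operator in turn takes its best remaining band) gives $5131M, worse by 56.
Swapping PeakComm↔TerraLink (PeakComm→Band A $958M, TerraLink→Band C $463M) loses 499.
OrbitCom's own top band is Band B ($975M), but forcing OrbitCom→Band B and reassigning the rest optimally gives only $5131M — worse by 56.

OrbitCom receives Band E.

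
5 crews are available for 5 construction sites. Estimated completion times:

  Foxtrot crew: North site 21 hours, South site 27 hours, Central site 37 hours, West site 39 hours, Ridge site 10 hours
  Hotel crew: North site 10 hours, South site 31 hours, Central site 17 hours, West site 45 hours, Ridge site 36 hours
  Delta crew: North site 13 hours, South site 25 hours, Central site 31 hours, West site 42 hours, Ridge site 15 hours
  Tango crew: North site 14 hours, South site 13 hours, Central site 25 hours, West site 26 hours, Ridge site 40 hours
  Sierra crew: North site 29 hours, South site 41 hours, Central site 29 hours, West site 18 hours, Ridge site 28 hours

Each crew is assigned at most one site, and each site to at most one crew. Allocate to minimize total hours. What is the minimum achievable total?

This is the linear assignment problem.
Optimal: Foxtrot crew→Ridge site (10 hours), Hotel crew→Central site (17 hours), Delta crew→North site (13 hours), Tango crew→South site (13 hours), Sierra crew→West site (18 hours) — total 10+17+13+13+18 = 71 hours.
Min-entry greedy (repeatedly take the single cheapest remaining cell) gives 82 hours, worse by 11.

Min total: 71 hours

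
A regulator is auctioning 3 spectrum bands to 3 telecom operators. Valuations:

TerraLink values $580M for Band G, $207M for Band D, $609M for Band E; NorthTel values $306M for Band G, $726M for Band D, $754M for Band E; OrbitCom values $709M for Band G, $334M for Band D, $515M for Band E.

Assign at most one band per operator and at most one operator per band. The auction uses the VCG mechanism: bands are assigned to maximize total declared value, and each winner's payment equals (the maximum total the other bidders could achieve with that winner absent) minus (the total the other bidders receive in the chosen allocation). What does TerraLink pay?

Efficient allocation: TerraLink→Band E ($609M), NorthTel→Band D ($726M), OrbitCom→Band G ($709M); total welfare W = $2044M.
TerraLink receives Band E at value $609M, so the others get W − 609 = $1435M.
Without TerraLink: best allocation of the remaining 2 bidders over all 3 bands is NorthTel→Band E ($754M), OrbitCom→Band G ($709M), total $1463M.
VCG payment = (others' best without TerraLink) − (others' welfare with TerraLink) = 1463 − 1435 = $28M.

TerraLink pays $28M.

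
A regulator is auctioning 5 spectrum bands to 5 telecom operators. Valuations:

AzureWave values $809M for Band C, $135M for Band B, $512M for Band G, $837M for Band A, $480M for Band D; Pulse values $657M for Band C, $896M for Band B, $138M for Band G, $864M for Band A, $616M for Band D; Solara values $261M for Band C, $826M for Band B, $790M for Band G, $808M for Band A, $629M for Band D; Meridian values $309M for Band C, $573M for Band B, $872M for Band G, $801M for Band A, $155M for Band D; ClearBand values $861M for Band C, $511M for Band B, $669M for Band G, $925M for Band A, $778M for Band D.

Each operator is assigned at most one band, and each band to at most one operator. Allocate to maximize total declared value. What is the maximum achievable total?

Max total: $4163M

This is the linear assignment problem.
Optimal: AzureWave→Band C ($809M), Pulse→Band B ($896M), Solara→Band A ($808M), Meridian→Band G ($872M), ClearBand→Band D ($778M) — total 809+896+808+872+778 = $4163M.
Column-greedy (each band in turn goes to its best remaining operator) gives $4095M, worse by 68.
Swapping AzureWave↔Solara (AzureWave→Band A $837M, Solara→Band C $261M) loses 519.
Every other assignment is strictly worse.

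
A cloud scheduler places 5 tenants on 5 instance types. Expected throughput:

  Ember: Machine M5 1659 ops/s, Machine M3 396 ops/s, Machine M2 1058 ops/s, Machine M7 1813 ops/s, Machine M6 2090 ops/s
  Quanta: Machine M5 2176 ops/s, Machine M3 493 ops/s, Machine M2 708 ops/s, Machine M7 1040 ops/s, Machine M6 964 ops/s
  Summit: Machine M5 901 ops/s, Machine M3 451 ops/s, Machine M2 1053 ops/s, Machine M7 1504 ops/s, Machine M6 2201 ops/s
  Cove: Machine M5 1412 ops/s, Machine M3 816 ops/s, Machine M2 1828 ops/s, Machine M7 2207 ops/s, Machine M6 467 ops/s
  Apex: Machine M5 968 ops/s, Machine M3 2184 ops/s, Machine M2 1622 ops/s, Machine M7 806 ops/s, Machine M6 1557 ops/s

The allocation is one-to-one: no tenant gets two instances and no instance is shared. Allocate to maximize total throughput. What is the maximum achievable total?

Max total: 10202 ops/s

Treat this as an assignment problem: match each tenant to one instance.
Optimal: Ember→Machine M7 (1813 ops/s), Quanta→Machine M5 (2176 ops/s), Summit→Machine M6 (2201 ops/s), Cove→Machine M2 (1828 ops/s), Apex→Machine M3 (2184 ops/s) — total 1813+2176+2201+1828+2184 = 10202 ops/s.
Row-greedy (each tenant in turn takes its best remaining instance) gives 9782 ops/s, worse by 420.
Next-best assignment: Ember→Machine M2, Quanta→Machine M5, Summit→Machine M6, Cove→Machine M7, Apex→Machine M3 = 9826 ops/s.
Swapping Cove↔Summit (Cove→Machine M6 467 ops/s, Summit→Machine M2 1053 ops/s) loses 2509.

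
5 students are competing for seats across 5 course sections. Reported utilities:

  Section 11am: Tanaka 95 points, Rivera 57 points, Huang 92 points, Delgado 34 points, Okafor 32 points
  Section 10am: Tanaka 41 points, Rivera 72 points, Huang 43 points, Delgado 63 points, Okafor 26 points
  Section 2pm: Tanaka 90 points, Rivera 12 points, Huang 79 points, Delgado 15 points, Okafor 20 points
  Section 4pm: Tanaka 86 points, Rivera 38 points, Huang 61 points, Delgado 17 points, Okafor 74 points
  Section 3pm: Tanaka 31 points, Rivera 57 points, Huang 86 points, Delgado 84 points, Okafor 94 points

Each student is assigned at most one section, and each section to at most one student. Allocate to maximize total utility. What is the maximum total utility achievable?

Optimal: Tanaka→Section 2pm (90 points), Rivera→Section 10am (72 points), Huang→Section 11am (92 points), Delgado→Section 3pm (84 points), Okafor→Section 4pm (74 points) — total 90+72+92+84+74 = 412 points.
Every other assignment is strictly worse.

Max total: 412 points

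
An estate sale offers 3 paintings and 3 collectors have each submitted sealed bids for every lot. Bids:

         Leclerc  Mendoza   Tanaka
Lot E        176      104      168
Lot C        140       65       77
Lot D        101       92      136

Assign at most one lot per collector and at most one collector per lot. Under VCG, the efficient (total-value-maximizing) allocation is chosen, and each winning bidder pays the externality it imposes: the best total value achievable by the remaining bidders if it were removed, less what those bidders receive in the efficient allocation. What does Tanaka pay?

Efficient allocation: Leclerc→Lot C ($140), Mendoza→Lot D ($92), Tanaka→Lot E ($168); total welfare W = $400.
Tanaka receives Lot E at value $168, so the others get W − 168 = $232.
Without Tanaka: best allocation of the remaining 2 bidders over all 3 lots is Leclerc→Lot E ($176), Mendoza→Lot D ($92), total $268.
VCG payment = (others' best without Tanaka) − (others' welfare with Tanaka) = 268 − 232 = $36.

Tanaka pays $36.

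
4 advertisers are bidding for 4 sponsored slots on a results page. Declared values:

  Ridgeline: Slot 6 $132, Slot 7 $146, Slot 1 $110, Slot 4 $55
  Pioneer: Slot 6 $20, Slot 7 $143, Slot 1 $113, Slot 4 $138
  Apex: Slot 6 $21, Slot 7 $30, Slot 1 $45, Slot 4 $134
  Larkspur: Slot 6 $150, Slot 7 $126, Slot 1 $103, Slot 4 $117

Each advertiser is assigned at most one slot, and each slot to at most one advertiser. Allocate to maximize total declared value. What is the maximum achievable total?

This is the linear assignment problem.
Optimal: Ridgeline→Slot 7 ($146), Pioneer→Slot 1 ($113), Apex→Slot 4 ($134), Larkspur→Slot 6 ($150) — total 146+113+134+150 = $543.
Row-greedy (each advertiser in turn takes its best remaining slot) gives $479, worse by 64.

Max total: $543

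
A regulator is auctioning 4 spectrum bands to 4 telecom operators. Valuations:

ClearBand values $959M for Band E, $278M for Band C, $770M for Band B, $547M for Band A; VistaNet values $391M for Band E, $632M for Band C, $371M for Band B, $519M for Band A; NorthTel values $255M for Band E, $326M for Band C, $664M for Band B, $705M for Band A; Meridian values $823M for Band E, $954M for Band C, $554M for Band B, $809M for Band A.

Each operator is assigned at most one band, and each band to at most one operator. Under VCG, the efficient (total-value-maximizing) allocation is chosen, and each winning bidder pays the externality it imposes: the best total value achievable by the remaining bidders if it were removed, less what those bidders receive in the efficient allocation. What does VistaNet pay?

Efficient allocation: ClearBand→Band E ($959M), VistaNet→Band A ($519M), NorthTel→Band B ($664M), Meridian→Band C ($954M); total welfare W = $3096M.
VistaNet receives Band A at value $519M, so the others get W − 519 = $2577M.
Without VistaNet: best allocation of the remaining 3 bidders over all 4 bands is ClearBand→Band E ($959M), NorthTel→Band A ($705M), Meridian→Band C ($954M), total $2618M.
VCG payment = (others' best without VistaNet) − (others' welfare with VistaNet) = 2618 − 2577 = $41M.

VistaNet pays $41M.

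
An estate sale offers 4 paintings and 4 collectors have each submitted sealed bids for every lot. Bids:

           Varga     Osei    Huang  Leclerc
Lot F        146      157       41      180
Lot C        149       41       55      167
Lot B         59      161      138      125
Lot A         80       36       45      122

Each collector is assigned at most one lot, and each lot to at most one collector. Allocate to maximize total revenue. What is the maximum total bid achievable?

Optimal: Varga→Lot C ($149), Osei→Lot F ($157), Huang→Lot B ($138), Leclerc→Lot A ($122) — total 149+157+138+122 = $566.
Row-greedy (each collector in turn takes its best remaining lot) gives $535, worse by 31.
Next-best assignment: Varga→Lot A, Osei→Lot F, Huang→Lot B, Leclerc→Lot C = $542.
Checked against all permutations: $566 is optimal.

Max total: $566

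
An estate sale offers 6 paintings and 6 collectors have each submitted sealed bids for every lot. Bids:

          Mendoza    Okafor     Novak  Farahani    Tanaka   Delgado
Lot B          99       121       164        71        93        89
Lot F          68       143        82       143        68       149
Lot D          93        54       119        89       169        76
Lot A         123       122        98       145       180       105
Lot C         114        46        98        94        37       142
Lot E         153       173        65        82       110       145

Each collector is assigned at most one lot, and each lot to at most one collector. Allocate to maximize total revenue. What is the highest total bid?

Optimal: Mendoza→Lot E ($153), Okafor→Lot F ($143), Novak→Lot B ($164), Farahani→Lot A ($145), Tanaka→Lot D ($169), Delgado→Lot C ($142) — total 153+143+164+145+169+142 = $916.
Column-greedy (each lot in turn goes to its best remaining collector) gives $914, worse by 2.
Next-best assignment: Mendoza→Lot A, Okafor→Lot E, Novak→Lot B, Farahani→Lot F, Tanaka→Lot D, Delgado→Lot C = $914.
Checked against all permutations: $916 is optimal.

Max total: $916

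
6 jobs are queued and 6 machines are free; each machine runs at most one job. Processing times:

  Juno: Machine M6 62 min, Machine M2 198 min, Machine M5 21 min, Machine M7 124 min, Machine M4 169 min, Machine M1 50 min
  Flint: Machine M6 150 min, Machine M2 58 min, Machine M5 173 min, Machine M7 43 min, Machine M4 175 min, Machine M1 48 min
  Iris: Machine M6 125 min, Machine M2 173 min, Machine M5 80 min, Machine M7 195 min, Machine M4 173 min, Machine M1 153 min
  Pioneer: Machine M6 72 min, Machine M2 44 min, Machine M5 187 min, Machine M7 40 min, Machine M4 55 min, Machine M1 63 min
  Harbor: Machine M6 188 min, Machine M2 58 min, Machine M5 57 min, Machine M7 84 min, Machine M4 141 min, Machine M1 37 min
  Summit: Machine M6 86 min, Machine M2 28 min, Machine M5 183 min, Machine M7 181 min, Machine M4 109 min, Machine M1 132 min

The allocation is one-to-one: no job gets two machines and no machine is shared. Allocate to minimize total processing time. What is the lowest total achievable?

Optimal: Juno→Machine M6 (62 min), Flint→Machine M7 (43 min), Iris→Machine M5 (80 min), Pioneer→Machine M4 (55 min), Harbor→Machine M1 (37 min), Summit→Machine M2 (28 min) — total 62+43+80+55+37+28 = 305 min.
Next-best assignment: Juno→Machine M5, Flint→Machine M7, Iris→Machine M6, Pioneer→Machine M4, Harbor→Machine M1, Summit→Machine M2 = 309 min.
Swapping Pioneer↔Harbor (Pioneer→Machine M1 63 min, Harbor→Machine M4 141 min) adds 112.
No other one-to-one assignment undercuts 305 min.

Min total: 305 min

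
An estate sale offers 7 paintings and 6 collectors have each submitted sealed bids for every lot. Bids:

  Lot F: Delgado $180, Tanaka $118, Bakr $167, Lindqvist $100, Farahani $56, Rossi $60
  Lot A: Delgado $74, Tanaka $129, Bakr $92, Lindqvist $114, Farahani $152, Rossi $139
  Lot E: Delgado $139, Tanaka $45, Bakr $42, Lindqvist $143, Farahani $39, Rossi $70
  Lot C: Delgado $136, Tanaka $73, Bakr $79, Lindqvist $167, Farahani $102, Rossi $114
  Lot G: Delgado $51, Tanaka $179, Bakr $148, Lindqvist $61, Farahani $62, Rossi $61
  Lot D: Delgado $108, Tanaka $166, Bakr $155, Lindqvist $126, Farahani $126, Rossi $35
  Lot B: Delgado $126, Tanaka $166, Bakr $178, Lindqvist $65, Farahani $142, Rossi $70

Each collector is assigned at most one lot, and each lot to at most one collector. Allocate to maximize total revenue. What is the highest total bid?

Max total: $969

Treat this as an assignment problem: match each collector to one lot.
Optimal: Delgado→Lot F ($180), Tanaka→Lot G ($179), Bakr→Lot B ($178), Lindqvist→Lot C ($167), Farahani→Lot D ($126), Rossi→Lot A ($139) — total 180+179+178+167+126+139 = $969.
Row-greedy (each collector in turn takes its best remaining lot) gives $926, worse by 43.
Next-best assignment: Delgado→Lot F, Tanaka→Lot G, Bakr→Lot D, Lindqvist→Lot C, Farahani→Lot B, Rossi→Lot A = $962.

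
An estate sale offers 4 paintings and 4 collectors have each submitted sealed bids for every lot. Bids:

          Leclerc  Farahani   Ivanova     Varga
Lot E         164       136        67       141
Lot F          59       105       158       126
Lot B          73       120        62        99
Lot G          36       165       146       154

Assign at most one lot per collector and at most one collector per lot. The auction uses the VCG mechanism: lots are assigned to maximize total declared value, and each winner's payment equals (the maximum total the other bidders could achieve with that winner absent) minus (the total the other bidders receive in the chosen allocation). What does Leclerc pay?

Efficient allocation: Leclerc→Lot E ($164), Farahani→Lot B ($120), Ivanova→Lot F ($158), Varga→Lot G ($154); total welfare W = $596.
Leclerc receives Lot E at value $164, so the others get W − 164 = $432.
Without Leclerc: best allocation of the remaining 3 bidders over all 4 lots is Farahani→Lot G ($165), Ivanova→Lot F ($158), Varga→Lot E ($141), total $464.
VCG payment = (others' best without Leclerc) − (others' welfare with Leclerc) = 464 − 432 = $32.

Leclerc pays $32.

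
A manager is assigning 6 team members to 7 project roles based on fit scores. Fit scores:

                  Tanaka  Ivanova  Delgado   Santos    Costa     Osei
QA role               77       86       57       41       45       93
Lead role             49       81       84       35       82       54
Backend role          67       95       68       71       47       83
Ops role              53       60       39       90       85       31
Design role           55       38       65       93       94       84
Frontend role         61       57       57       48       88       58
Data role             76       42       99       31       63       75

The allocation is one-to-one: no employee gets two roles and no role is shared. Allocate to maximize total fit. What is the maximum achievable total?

Maximum total: 533 pts

Optimal: Tanaka→QA role (77 pts), Ivanova→Backend role (95 pts), Delgado→Data role (99 pts), Santos→Ops role (90 pts), Costa→Frontend role (88 pts), Osei→Design role (84 pts) — total 77+95+99+90+88+84 = 533 pts.
Column-greedy (each role in turn goes to its best remaining employee) gives 517 pts, worse by 16.
Next-best assignment: Tanaka→Frontend role, Ivanova→Backend role, Delgado→Data role, Santos→Ops role, Costa→Design role, Osei→QA role = 532 pts.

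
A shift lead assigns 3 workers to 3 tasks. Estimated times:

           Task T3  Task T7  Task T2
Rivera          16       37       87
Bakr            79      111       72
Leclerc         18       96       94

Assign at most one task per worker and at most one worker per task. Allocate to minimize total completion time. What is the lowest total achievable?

Minimum total: 127 min

Optimal: Rivera→Task T7 (37 min), Bakr→Task T2 (72 min), Leclerc→Task T3 (18 min) — total 37+72+18 = 127 min.
Column-greedy (each task in turn goes to its cheapest remaining worker) gives 184 min, worse by 57.
Next-best assignment: Rivera→Task T3, Bakr→Task T2, Leclerc→Task T7 = 184 min.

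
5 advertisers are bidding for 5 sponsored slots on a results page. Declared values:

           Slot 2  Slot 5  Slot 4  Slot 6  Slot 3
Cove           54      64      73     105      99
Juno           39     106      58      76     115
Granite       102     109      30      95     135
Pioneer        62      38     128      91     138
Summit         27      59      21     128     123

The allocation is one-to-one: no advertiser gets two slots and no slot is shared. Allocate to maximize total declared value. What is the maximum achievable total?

Treat this as an assignment problem: match each advertiser to one slot.
Optimal: Cove→Slot 6 ($105), Juno→Slot 5 ($106), Granite→Slot 2 ($102), Pioneer→Slot 4 ($128), Summit→Slot 3 ($123) — total 105+106+102+128+123 = $564.
Max-entry greedy (repeatedly take the single best remaining cell) gives $487, worse by 77.
Swapping Pioneer↔Granite (Pioneer→Slot 2 $62, Granite→Slot 4 $30) loses 138.
Checked against all permutations: $564 is optimal.

Maximum total: $564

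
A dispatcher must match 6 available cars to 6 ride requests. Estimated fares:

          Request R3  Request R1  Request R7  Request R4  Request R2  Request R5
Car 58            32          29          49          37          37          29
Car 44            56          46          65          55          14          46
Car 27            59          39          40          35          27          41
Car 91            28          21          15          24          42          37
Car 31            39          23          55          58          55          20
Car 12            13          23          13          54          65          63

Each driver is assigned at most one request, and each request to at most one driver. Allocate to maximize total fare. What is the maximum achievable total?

Maximum total: $317

This is a one-to-one assignment (maximum-weight bipartite matching).
Optimal: Car 58→Request R7 ($49), Car 44→Request R1 ($46), Car 27→Request R3 ($59), Car 91→Request R2 ($42), Car 31→Request R4 ($58), Car 12→Request R5 ($63) — total 49+46+59+42+58+63 = $317.
Column-greedy (each request in turn goes to its best remaining driver) gives $285, worse by 32.
Next-best assignment: Car 58→Request R1, Car 44→Request R7, Car 27→Request R3, Car 91→Request R2, Car 31→Request R4, Car 12→Request R5 = $316.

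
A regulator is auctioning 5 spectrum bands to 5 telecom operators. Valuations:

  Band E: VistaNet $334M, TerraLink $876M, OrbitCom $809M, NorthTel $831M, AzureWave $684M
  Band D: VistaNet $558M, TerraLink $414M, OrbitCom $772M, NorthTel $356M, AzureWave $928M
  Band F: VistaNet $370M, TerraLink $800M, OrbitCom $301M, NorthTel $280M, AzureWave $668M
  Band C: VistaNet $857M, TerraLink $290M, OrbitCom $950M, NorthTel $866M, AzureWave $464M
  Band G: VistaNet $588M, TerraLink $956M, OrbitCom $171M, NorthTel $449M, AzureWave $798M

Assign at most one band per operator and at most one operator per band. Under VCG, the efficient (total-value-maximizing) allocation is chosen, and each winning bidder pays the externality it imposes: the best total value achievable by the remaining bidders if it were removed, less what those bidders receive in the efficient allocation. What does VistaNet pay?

VistaNet pays $156M.

Efficient allocation: VistaNet→Band G ($588M), TerraLink→Band F ($800M), OrbitCom→Band C ($950M), NorthTel→Band E ($831M), AzureWave→Band D ($928M); total welfare W = $4097M.
VistaNet receives Band G at value $588M, so the others get W − 588 = $3509M.
Without VistaNet: best allocation of the remaining 4 bidders over all 5 bands is TerraLink→Band G ($956M), OrbitCom→Band C ($950M), NorthTel→Band E ($831M), AzureWave→Band D ($928M), total $3665M.
VCG payment = (others' best without VistaNet) − (others' welfare with VistaNet) = 3665 − 3509 = $156M.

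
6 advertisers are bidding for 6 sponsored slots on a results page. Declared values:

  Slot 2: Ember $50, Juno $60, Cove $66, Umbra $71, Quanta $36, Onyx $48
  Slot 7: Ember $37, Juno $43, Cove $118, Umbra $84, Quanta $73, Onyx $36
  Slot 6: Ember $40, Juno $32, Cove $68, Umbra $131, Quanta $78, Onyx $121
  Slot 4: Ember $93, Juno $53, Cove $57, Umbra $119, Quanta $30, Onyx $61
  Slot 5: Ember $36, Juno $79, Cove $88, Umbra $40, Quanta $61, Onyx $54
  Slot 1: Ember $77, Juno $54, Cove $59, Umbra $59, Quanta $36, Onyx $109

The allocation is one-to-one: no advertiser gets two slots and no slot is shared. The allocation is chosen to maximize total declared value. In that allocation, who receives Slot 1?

Onyx receives Slot 1.

Treat this as an assignment problem: match each advertiser to one slot.
Optimal: Ember→Slot 4 ($93), Juno→Slot 2 ($60), Cove→Slot 7 ($118), Umbra→Slot 6 ($131), Quanta→Slot 5 ($61), Onyx→Slot 1 ($109) — total 93+60+118+131+61+109 = $572.
Row-greedy (each advertiser in turn takes its best remaining slot) gives $566, worse by 6.
Next-best assignment: Ember→Slot 4, Juno→Slot 5, Cove→Slot 7, Umbra→Slot 6, Quanta→Slot 2, Onyx→Slot 1 = $566.
Swapping Ember↔Juno (Ember→Slot 2 $50, Juno→Slot 4 $53) loses 50.
Onyx's own top slot is Slot 6 ($121), but forcing Onyx→Slot 6 and reassigning the rest optimally gives only $556 — worse by 16.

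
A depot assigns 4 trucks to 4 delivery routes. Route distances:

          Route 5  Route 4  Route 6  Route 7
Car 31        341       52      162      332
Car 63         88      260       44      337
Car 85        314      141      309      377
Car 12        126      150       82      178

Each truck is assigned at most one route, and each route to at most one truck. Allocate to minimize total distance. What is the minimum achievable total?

This is a one-to-one assignment (minimum-cost bipartite matching).
Optimal: Car 31→Route 6 (162 km), Car 63→Route 5 (88 km), Car 85→Route 4 (141 km), Car 12→Route 7 (178 km) — total 162+88+141+178 = 569 km.
Min-entry greedy (repeatedly take the single cheapest remaining cell) gives 599 km, worse by 30.
Swapping Car 12↔Car 63 (Car 12→Route 5 126 km, Car 63→Route 7 337 km) adds 197.
No other one-to-one assignment undercuts 569 km.

Min total: 569 km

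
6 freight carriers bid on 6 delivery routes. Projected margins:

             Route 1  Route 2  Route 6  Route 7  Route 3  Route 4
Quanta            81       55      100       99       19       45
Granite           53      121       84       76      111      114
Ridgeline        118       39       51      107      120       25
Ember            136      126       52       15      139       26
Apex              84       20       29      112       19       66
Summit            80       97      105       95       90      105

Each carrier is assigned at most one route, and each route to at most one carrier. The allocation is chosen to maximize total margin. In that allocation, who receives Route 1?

Ridgeline receives Route 1.

Optimal: Quanta→Route 6 ($100k), Granite→Route 2 ($121k), Ridgeline→Route 1 ($118k), Ember→Route 3 ($139k), Apex→Route 7 ($112k), Summit→Route 4 ($105k) — total 100+121+118+139+112+105 = $695k.
Row-greedy (each carrier in turn takes its best remaining route) gives $694k, worse by 1.
Every other assignment is strictly worse.
Ridgeline's own top route is Route 3 ($120k), but forcing Ridgeline→Route 3 and reassigning the rest optimally gives only $694k — worse by 1.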